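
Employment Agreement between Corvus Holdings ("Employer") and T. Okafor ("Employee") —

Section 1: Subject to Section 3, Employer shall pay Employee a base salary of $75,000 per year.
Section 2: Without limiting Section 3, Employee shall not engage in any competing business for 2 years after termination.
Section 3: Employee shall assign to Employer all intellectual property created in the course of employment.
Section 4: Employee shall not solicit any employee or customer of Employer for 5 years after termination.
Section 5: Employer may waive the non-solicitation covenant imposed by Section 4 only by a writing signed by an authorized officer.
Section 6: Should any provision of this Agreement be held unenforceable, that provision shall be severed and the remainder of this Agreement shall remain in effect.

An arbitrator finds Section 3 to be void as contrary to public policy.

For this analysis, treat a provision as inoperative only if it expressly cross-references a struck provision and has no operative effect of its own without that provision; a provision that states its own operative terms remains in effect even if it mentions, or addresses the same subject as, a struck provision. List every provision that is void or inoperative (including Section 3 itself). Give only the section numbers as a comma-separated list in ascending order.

3

Section 3 is struck. Section 2 mentions Section 3 but its own obligation stands independently of Section 3, so Section 2 is not affected. Section 1 mentions Section 3 but its own obligation stands independently of Section 3, so Section 1 is not affected. No other provision's operative terms depend on Section 3. Section 6 is a severability clause and preserves every provision that can still be given independent effect. That leaves Section 1, Section 2, Section 4, Section 5, and Section 6 in effect.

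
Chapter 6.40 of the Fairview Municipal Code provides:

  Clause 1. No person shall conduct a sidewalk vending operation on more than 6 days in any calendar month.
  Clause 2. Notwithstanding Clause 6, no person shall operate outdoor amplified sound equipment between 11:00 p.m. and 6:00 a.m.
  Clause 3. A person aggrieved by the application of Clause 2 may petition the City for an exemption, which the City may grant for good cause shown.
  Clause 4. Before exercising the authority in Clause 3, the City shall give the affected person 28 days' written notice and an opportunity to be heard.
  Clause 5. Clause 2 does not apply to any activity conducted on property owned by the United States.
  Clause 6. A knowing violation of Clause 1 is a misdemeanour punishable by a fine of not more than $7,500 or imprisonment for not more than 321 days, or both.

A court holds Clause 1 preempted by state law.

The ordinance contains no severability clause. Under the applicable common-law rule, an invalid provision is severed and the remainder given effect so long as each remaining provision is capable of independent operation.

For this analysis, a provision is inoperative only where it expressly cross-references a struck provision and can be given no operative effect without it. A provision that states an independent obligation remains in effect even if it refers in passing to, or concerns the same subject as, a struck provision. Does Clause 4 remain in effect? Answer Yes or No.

Clause 1 is struck. The only function of Clause 6 is the criminal penalty for violating Clause 1, so it cannot stand once Clause 1 is removed. Clause 2 mentions Clause 6 but its own obligation stands independently of Clause 6, so Clause 2 is not affected. Under the stated default rule, only provisions that cannot operate independently fall away; the rest are enforced. The provisions still in force are Clause 2, Clause 3, Clause 4, and Clause 5. Clause 4 is among the surviving provisions, so the answer is yes.

Yes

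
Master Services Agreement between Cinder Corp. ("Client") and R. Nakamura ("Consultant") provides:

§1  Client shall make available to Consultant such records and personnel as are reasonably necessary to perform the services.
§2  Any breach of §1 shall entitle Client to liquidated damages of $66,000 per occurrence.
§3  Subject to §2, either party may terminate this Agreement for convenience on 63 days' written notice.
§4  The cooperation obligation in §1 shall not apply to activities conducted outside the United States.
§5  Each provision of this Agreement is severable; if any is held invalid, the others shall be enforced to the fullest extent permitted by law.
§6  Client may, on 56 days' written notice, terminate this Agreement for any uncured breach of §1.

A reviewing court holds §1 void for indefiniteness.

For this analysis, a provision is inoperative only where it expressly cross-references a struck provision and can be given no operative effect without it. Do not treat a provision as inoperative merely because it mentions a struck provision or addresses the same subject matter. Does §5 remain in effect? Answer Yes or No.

Yes

§1 is struck. The whole of §2 is the liquidated-damages amount, defined by reference to §1, so §2 cannot stand once §1 is removed. §4 operates only by reference to §1, so it falls with §1. §6 has no operative effect of its own apart from §1 and is therefore inoperative. Although §3 refers to §2, its operative terms do not depend on §2, so it remains in effect. Under the severability clause in §5, the remaining provisions continue in force. The provisions still in force are §3 and §5. §5 is among the surviving provisions, so the answer is yes.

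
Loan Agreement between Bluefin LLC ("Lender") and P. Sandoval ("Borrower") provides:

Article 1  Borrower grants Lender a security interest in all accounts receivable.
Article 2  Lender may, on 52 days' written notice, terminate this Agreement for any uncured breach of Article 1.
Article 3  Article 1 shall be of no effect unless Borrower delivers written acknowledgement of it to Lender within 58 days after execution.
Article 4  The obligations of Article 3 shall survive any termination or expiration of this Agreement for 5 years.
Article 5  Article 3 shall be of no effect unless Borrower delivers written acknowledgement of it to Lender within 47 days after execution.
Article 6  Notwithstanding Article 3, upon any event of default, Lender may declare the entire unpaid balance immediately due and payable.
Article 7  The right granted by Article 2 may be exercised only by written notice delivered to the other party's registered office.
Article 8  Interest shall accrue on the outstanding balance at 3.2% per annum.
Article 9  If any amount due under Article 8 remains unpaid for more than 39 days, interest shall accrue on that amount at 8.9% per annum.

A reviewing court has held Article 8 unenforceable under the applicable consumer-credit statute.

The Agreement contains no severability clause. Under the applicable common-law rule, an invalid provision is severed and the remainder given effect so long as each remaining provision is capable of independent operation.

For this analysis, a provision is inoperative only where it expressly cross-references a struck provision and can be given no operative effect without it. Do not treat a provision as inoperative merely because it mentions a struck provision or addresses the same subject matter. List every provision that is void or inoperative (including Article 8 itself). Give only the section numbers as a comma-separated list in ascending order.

8, 9

Article 8 is struck. Article 9 has no operative effect of its own apart from Article 8 and is therefore inoperative. Under the stated default rule, only provisions that cannot operate independently fall away; the rest are enforced. That leaves Article 1, Article 2, Article 3, Article 4, Article 5, Article 6, and Article 7 in effect.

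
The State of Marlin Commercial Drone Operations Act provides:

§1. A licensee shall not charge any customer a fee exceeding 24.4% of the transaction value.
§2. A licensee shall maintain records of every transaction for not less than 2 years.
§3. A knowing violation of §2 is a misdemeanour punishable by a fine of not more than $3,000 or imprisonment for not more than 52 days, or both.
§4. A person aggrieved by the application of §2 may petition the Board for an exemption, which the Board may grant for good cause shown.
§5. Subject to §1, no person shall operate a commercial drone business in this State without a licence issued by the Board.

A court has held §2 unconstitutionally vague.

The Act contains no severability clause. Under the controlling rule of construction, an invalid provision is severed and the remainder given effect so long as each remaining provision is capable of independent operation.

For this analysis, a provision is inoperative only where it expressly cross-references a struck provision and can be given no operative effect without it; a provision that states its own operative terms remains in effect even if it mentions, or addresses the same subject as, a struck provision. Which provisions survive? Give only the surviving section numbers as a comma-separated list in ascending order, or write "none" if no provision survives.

1, 5

§2 is struck. §3 merely fixes the criminal penalty for violating §2; with §2 gone it has nothing to operate on and falls away. §4 has no operative effect of its own apart from §2 and is therefore inoperative. Under the stated default rule, only provisions that cannot operate independently fall away; the rest are enforced. That leaves §1 and §5 in effect.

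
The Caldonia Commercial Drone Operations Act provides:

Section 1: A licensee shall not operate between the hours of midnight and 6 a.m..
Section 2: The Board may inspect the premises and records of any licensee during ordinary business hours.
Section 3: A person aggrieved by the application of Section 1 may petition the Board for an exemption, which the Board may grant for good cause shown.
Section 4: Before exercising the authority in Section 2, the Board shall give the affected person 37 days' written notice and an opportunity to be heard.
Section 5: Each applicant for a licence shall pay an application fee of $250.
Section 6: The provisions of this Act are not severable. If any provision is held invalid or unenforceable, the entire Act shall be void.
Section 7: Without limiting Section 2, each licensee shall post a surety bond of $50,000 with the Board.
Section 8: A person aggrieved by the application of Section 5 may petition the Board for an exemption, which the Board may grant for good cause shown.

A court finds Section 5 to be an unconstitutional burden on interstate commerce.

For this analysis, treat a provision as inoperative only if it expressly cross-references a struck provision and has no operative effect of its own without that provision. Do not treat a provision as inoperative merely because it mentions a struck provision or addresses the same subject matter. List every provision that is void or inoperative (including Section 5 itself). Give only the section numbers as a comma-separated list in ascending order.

1, 2, 3, 4, 5, 6, 7, 8

Section 5 is struck. The only function of Section 8 is the exemption procedure for Section 5, so it cannot stand once Section 5 is removed. Section 6 provides that the Act is not severable, so the invalidity of any one provision voids the entire Act. No provision of the Act survives.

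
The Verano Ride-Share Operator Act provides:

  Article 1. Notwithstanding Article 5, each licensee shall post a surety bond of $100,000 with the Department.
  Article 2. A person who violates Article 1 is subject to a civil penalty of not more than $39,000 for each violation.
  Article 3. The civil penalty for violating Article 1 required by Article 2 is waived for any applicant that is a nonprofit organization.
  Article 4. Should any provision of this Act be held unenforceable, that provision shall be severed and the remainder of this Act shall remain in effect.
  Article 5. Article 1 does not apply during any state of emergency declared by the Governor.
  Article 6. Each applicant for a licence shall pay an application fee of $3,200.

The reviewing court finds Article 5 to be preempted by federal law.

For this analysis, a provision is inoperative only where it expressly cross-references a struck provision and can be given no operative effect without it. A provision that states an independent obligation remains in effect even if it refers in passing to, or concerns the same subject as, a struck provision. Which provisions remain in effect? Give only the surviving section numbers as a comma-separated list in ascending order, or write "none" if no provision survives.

Article 5 is struck. Article 1 mentions Article 5 but its own obligation stands independently of Article 5, so Article 1 is not affected. Nothing else in the Act is defined by reference to Article 5. Article 4 is a severability clause and preserves every provision that can still be given independent effect. Article 1, Article 2, Article 3, Article 4, and Article 6 remain in effect.

1, 2, 3, 4, 6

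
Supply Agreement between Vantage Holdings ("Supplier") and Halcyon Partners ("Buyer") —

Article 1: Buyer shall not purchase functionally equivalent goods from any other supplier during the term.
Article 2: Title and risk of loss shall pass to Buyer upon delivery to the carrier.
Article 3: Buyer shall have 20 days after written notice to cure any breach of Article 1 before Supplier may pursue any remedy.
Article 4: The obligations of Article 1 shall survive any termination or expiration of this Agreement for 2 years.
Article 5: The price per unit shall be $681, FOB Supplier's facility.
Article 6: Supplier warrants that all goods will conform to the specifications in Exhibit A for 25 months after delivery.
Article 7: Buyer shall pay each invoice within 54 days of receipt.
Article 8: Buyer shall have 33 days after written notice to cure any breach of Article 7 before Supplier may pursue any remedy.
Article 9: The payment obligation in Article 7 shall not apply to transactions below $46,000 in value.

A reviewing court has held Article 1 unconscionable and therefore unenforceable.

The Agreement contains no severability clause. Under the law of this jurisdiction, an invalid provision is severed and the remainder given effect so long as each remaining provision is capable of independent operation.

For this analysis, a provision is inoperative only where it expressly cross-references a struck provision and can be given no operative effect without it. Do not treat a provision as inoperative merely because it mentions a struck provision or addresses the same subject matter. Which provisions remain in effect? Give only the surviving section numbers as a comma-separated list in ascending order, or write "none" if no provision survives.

Article 1 is struck. The only function of Article 3 is the cure period for breach of Article 1, so it cannot stand once Article 1 is removed. Article 4 merely fixes the survival period for Article 1; with Article 1 gone it has nothing to operate on and falls away. Under the stated default rule, only provisions that cannot operate independently fall away; the rest are enforced. That leaves Article 2, Article 5, Article 6, Article 7, Article 8, and Article 9 in effect.

2, 5, 6, 7, 8, 9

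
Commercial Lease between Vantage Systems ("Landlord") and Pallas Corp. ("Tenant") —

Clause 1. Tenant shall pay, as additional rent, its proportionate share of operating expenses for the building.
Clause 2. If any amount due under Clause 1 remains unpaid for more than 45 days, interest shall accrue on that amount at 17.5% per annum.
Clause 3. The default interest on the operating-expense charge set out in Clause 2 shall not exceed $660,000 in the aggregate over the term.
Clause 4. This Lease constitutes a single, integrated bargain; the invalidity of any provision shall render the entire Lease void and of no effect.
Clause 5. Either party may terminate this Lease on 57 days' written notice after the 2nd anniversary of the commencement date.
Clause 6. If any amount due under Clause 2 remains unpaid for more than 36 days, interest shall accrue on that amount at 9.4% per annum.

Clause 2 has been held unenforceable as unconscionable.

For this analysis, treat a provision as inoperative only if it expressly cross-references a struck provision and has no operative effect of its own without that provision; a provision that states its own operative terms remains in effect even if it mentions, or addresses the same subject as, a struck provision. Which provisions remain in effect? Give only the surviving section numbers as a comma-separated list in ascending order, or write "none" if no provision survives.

Clause 2 is struck. Clause 3 has no operative effect of its own apart from Clause 2 and is therefore inoperative. Clause 6 does nothing except set the default interest on the default interest on the operating-expense charge by reference to Clause 2; with Clause 2 gone it has no independent effect and is inoperative. Clause 4 provides that the Lease is not severable, so the invalidity of any one provision voids the entire Lease. No provision of the Lease survives.

none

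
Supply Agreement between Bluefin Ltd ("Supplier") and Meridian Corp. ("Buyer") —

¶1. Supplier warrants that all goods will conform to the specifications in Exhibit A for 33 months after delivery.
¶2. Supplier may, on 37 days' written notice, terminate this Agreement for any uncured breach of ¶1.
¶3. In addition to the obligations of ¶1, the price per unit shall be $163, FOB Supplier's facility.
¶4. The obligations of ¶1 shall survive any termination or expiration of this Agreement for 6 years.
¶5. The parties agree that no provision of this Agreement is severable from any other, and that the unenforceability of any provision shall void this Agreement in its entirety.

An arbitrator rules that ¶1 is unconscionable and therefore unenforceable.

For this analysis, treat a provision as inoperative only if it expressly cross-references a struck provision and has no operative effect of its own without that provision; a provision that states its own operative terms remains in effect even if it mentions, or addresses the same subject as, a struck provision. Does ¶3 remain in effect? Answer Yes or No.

No

¶1 is struck. ¶2 operates only by reference to ¶1, so it falls with ¶1. ¶4 merely fixes the survival period for ¶1; with ¶1 gone it has nothing to operate on and falls away. ¶5 provides that the Agreement is not severable, so the invalidity of any one provision voids the entire Agreement. No provision of the Agreement survives. ¶3 is among the inoperative provisions, so the answer is no.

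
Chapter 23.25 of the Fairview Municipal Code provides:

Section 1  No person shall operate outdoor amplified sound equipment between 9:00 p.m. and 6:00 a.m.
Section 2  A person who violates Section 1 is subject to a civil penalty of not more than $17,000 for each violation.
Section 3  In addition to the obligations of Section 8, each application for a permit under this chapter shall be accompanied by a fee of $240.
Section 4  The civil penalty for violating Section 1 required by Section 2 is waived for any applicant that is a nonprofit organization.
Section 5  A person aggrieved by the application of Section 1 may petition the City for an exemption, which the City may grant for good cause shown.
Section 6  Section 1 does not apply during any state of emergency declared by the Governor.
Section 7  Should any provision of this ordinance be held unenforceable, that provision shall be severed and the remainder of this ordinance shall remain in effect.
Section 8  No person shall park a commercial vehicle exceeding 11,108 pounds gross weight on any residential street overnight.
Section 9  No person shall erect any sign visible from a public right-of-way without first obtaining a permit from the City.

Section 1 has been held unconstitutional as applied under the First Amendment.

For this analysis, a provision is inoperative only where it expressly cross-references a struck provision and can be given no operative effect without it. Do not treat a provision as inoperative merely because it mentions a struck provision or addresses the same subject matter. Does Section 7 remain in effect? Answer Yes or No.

Section 1 is struck. The only function of Section 2 is the civil penalty for violating Section 1, so it cannot stand once Section 1 is removed. Section 5 operates only by reference to Section 1, so it falls with Section 1. Section 6 operates only by reference to Section 1, so it falls with Section 1. The whole of Section 4 is the nonprofit waiver of the civil penalty for violating Section 1, defined by reference to Section 2, so Section 4 cannot stand once Section 2 is removed. Under the severability clause in Section 7, the remaining provisions continue in force. That leaves Section 3, Section 7, Section 8, and Section 9 in effect. Section 7 is among the surviving provisions, so the answer is yes.

Yes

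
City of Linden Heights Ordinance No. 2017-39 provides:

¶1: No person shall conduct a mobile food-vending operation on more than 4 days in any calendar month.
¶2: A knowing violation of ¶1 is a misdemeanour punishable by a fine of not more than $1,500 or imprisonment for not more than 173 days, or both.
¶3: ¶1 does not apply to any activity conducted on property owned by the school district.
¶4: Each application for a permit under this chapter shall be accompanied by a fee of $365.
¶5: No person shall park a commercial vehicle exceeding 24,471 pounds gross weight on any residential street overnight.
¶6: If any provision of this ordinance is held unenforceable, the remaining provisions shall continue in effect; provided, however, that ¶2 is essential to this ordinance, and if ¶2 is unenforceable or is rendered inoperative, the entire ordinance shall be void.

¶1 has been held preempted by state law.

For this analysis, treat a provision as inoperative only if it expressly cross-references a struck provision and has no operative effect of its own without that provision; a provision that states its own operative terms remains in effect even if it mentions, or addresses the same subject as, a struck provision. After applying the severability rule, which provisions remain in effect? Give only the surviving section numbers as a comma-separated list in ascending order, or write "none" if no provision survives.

¶1 is struck. The only function of ¶2 is the criminal penalty for violating ¶1, so it cannot stand once ¶1 is removed. ¶3 operates only by reference to ¶1, so it falls with ¶1. ¶6 makes ¶2 an essential term, and ¶2 has been rendered inoperative by the cascade; under ¶6, the entire ordinance is therefore void. No provision of the ordinance survives.

none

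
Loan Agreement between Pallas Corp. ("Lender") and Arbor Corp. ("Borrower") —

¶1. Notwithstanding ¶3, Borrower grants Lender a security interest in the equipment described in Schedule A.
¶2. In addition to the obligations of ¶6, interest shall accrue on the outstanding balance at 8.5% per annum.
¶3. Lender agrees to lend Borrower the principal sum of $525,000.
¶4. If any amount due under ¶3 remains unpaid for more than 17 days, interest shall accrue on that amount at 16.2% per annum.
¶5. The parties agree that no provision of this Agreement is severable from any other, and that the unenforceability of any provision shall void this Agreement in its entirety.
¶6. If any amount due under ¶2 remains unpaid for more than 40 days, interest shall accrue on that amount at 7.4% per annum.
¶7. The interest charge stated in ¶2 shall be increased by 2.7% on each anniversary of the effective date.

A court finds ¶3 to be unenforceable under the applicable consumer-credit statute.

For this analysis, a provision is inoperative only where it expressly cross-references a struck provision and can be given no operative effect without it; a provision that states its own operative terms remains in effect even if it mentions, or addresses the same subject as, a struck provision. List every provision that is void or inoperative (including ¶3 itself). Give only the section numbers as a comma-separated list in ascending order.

1, 2, 3, 4, 5, 6, 7

¶3 is struck. ¶4 does nothing except set the default interest on the principal amount by reference to ¶3; with ¶3 gone it has no independent effect and is inoperative. ¶5 provides that the Agreement is not severable, so the invalidity of any one provision voids the entire Agreement. No provision of the Agreement survives.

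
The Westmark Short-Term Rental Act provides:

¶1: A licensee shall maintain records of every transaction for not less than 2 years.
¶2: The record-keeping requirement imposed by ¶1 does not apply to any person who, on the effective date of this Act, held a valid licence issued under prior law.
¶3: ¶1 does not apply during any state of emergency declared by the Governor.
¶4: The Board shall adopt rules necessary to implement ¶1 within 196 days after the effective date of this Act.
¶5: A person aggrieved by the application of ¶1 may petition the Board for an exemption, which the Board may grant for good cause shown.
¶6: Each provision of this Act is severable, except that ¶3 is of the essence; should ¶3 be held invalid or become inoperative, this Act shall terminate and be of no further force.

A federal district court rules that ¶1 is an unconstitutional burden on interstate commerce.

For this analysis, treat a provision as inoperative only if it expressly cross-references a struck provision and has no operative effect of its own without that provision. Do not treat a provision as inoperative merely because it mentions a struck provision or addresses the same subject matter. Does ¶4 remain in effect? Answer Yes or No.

¶1 is struck. ¶2 merely fixes the grandfather exemption from ¶1; with ¶1 gone it has nothing to operate on and falls away. ¶3 merely fixes the emergency suspension of ¶1; with ¶1 gone it has nothing to operate on and falls away. The only function of ¶4 is the rulemaking mandate for ¶1, so it cannot stand once ¶1 is removed. ¶5 operates only by reference to ¶1, so it falls with ¶1. ¶6 makes ¶3 an essential term, and ¶3 has been rendered inoperative by the cascade; under ¶6, the entire Act is therefore void. No provision of the Act survives. ¶4 is among the inoperative provisions, so the answer is no.

No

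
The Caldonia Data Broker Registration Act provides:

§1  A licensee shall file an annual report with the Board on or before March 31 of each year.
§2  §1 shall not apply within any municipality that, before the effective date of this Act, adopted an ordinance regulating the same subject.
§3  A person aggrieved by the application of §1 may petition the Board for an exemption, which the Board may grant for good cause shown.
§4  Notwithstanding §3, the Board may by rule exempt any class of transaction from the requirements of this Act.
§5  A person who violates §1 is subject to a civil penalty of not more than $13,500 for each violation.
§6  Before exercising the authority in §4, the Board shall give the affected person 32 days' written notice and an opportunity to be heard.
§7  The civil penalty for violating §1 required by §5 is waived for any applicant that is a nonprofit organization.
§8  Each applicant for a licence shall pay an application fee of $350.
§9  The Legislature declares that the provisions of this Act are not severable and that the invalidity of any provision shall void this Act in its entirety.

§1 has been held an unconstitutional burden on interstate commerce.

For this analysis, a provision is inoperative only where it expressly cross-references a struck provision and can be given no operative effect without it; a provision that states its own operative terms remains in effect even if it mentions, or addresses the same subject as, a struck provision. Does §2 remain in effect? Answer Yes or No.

No

§1 is struck. §2 operates only by reference to §1, so it falls with §1. §3 operates only by reference to §1, so it falls with §1. The only function of §5 is the civil penalty for violating §1, so it cannot stand once §1 is removed. §7 does nothing except set the nonprofit waiver of the civil penalty for violating §1 by reference to §5; with §5 gone it has no independent effect and is inoperative. §9 provides that the Act is not severable, so the invalidity of any one provision voids the entire Act. No provision of the Act survives. §2 is among the inoperative provisions, so the answer is no.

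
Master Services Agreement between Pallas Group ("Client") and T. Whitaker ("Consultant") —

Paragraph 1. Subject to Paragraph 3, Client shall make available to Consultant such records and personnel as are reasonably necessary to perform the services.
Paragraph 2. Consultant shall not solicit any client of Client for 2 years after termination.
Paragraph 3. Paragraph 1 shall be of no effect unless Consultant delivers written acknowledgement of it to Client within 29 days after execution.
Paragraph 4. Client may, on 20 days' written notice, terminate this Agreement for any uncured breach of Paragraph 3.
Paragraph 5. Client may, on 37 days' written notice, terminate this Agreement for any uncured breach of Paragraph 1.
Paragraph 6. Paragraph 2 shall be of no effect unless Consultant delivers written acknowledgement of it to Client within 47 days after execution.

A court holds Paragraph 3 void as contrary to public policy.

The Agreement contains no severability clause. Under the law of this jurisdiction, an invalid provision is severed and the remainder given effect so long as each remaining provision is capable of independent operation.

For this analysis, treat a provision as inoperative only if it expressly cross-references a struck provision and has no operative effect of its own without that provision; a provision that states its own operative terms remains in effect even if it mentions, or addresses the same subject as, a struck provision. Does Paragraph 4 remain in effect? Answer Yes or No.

No

Paragraph 3 is struck. Paragraph 4 operates only by reference to Paragraph 3, so it falls with Paragraph 3. Although Paragraph 1 refers to Paragraph 3, its operative terms do not depend on Paragraph 3, so it remains in effect. With no severability clause, the stated default rule severs what cannot stand and enforces each remaining provision that can operate on its own. That leaves Paragraph 1, Paragraph 2, Paragraph 5, and Paragraph 6 in effect. Paragraph 4 is among the inoperative provisions, so the answer is no.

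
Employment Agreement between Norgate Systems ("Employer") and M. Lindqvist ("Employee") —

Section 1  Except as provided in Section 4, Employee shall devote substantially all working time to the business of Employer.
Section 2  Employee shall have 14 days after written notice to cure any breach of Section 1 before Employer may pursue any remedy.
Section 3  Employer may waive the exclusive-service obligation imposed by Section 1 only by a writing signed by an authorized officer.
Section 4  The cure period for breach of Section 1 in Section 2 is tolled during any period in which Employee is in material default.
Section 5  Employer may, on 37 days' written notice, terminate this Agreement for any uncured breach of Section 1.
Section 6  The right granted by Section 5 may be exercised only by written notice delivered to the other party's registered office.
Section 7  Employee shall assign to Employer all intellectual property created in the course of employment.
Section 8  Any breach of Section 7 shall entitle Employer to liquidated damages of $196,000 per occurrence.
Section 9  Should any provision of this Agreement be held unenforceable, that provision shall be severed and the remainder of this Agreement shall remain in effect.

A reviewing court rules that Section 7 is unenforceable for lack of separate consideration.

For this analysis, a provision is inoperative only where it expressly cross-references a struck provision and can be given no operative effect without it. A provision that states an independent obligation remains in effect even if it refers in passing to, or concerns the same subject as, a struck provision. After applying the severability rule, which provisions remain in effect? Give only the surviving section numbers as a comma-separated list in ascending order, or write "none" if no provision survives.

Section 7 is struck. Section 8 has no operative effect of its own apart from Section 7 and is therefore inoperative. Section 9 is a severability clause and preserves every provision that can still be given independent effect. The provisions still in force are Section 1, Section 2, Section 3, Section 4, Section 5, Section 6, and Section 9.

1, 2, 3, 4, 5, 6, 9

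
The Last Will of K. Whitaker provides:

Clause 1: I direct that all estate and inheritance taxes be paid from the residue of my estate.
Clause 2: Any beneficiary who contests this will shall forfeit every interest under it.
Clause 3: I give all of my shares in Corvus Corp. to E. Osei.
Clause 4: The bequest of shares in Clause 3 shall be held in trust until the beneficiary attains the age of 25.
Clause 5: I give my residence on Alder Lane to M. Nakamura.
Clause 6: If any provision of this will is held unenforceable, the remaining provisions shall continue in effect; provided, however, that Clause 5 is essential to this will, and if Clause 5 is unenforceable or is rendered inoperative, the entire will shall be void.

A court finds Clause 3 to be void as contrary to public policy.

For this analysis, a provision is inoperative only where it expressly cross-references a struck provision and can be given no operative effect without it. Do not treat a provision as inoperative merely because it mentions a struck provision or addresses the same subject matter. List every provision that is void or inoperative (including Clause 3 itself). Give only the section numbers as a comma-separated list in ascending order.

3, 4

Clause 3 is struck. Clause 4 merely fixes the trust for Clause 3; with Clause 3 gone it has nothing to operate on and falls away. Clause 6 makes Clause 5 an essential term, but Clause 5 is unaffected, so the severability proviso in Clause 6 preserves the remaining provisions. Clause 1, Clause 2, Clause 5, and Clause 6 remain in effect.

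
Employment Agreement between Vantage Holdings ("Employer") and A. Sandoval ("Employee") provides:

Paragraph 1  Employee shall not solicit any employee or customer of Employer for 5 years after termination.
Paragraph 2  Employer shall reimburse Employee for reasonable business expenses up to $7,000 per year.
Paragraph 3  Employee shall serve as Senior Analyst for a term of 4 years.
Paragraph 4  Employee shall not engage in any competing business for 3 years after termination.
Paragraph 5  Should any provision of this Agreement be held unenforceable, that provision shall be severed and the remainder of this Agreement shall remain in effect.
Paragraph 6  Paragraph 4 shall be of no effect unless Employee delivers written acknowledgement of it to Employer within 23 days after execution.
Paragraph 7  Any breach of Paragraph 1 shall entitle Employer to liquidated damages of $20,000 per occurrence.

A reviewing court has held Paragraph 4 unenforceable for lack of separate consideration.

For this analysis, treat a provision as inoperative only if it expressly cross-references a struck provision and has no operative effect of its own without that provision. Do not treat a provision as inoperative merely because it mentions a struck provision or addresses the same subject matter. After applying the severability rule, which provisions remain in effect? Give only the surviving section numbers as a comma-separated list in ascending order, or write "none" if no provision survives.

1, 2, 3, 5, 7

Paragraph 4 is struck. Paragraph 6 merely fixes the acknowledgement condition for Paragraph 4; with Paragraph 4 gone it has nothing to operate on and falls away. Under the severability clause in Paragraph 5, the remaining provisions continue in force. That leaves Paragraph 1, Paragraph 2, Paragraph 3, Paragraph 5, and Paragraph 7 in effect.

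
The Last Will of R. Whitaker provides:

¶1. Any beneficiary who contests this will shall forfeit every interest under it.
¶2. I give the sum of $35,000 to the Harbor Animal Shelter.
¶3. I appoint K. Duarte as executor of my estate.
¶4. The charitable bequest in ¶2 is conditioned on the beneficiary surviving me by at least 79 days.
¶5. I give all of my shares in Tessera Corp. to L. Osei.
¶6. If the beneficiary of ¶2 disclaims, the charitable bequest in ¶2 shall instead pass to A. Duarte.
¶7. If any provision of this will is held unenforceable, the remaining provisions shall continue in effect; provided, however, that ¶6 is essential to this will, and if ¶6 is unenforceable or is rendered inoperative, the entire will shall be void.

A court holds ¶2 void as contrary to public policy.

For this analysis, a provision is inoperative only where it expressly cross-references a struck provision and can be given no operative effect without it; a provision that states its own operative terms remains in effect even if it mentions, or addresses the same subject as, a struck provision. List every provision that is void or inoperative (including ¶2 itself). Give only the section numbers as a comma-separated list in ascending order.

1, 2, 3, 4, 5, 6, 7

¶2 is struck. ¶4 operates only by reference to ¶2, so it falls with ¶2. The only function of ¶6 is the alternative disposition for ¶2, so it cannot stand once ¶2 is removed. ¶7 makes ¶6 an essential term, and ¶6 has been rendered inoperative by the cascade; under ¶7, the entire will is therefore void. No provision of the will survives.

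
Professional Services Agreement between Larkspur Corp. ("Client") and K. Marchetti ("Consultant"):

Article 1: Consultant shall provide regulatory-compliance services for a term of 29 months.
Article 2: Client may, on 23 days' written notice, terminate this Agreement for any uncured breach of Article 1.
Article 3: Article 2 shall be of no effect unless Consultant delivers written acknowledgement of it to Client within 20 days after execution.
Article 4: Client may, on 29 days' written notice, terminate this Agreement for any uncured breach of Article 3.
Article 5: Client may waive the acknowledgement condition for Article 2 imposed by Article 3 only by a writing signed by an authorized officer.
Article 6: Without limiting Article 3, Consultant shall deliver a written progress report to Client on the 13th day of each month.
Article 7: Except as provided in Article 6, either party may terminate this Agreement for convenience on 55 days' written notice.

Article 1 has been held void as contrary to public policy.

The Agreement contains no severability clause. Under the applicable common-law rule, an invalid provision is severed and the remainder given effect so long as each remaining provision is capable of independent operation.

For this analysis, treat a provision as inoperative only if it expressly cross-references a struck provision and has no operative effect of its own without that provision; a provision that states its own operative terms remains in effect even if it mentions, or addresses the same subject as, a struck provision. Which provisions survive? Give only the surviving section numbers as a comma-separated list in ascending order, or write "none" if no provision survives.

6, 7

Article 1 is struck. Article 2 has no operative effect of its own apart from Article 1 and is therefore inoperative. The only function of Article 3 is the acknowledgement condition for Article 2, so it cannot stand once Article 2 is removed. The only function of Article 4 is the termination right for breach of Article 3, so it cannot stand once Article 3 is removed. Article 5 merely fixes the waiver condition for Article 3; with Article 3 gone it has nothing to operate on and falls away. Although Article 6 refers to Article 3, its operative terms do not depend on Article 3, so it remains in effect. With no severability clause, the stated default rule severs what cannot stand and enforces each remaining provision that can operate on its own. The provisions still in force are Article 6 and Article 7.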